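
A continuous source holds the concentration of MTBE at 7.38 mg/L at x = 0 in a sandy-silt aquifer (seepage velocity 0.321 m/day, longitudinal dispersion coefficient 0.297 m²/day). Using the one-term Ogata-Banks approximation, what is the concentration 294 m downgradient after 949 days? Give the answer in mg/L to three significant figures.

For a continuous step input, C/C₀ ≈ ½·erfc((x−vt)/(2√(Dt))).
vt = 0.321 × 949 = 304.629 m and 2√(Dt) = 2√(0.297 × 949) = 33.58 m.
Argument (x−vt)/(2√(Dt)) = (294 − 304.629)/33.58 = -0.3165; ½·erfc(-0.3165) = 0.6728.
C = 7.38 × 0.6728 = 4.97 mg/L.

4.97 mg/L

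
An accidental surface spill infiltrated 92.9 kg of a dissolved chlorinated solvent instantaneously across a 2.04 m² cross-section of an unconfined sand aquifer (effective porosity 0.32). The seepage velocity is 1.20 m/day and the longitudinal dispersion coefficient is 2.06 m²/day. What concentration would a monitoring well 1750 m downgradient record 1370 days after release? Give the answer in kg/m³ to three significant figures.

For an instantaneous plane source, C(x,t) = M/(n_e·A·√(4πDt)) · exp(−(x−vt)²/(4Dt)), with n_e·A the pore (flow) area.
Plume center vt = 1.20 × 1370 = 1644 m, so the well at 1750 m is 106 m downgradient of the peak.
√(4πDt) = 188.3 m, giving peak height M/(n_e·A·√(4πDt)) = 92.9/(0.32 × 2.04 × 188.3) = 0.7558 kg/m³.
(x−vt)²/(4Dt) = (106)²/(4 × 2.06 × 1370) = 0.9953; exp(−0.9953) = 0.3696.
C = 0.7558 × 0.3696 = 0.279 kg/m³.

0.279 kg/m³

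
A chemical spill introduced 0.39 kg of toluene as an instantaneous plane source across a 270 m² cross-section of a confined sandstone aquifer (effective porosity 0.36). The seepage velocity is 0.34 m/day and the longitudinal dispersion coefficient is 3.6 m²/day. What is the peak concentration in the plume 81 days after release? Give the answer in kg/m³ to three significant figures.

The peak of an instantaneous 1D plume sits at x = vt; there the Gaussian factor is 1 and C_max = M/(n_e·A·√(4πDt)), where n_e·A is the pore area the mass is dissolved in.
√(4πDt) = √(4π × 3.6 × 81) = 60.53 m, so C_max = 0.39/(0.36 × 270 × 60.53) = 6.63e-05 kg/m³.

6.63e-05 kg/m³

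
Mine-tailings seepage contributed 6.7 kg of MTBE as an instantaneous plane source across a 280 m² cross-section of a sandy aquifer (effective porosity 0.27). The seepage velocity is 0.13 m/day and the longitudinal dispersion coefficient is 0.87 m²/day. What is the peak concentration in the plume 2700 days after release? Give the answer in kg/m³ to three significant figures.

The peak of an instantaneous 1D plume sits at x = vt; there the Gaussian factor is 1 and C_max = M/(n_e·A·√(4πDt)), where n_e·A is the pore area the mass is dissolved in.
√(4πDt) = √(4π × 0.87 × 2700) = 171.8 m, so C_max = 6.7/(0.27 × 280 × 171.8) = 0.000516 kg/m³.

0.000516 kg/m³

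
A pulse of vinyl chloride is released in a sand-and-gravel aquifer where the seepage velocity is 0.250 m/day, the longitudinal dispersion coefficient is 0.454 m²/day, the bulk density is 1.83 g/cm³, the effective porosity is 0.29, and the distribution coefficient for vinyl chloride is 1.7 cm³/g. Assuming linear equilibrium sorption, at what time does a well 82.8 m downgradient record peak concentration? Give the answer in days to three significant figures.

Retardation factor R = 1 + ρ_b·K_d/n = 1 + 1.83 × 1.7/0.29 = 11.73.
Sorption retards both mechanisms: v_R = v/R = 0.02131 m/day, D_R = D/R = 0.03870 m²/day.
Peak time from v_R²t² + 2D_R t − x² = 0: t = (√(D_R² + v_R²x²) − D_R)/v_R².
√(D_R² + v_R²x²) = √(0.03870² + 0.02131² × 82.8²) = 1.765; v_R² = 0.0004541.
t = (1.765 − 0.03870)/0.0004541 = 3800 days.

3800 days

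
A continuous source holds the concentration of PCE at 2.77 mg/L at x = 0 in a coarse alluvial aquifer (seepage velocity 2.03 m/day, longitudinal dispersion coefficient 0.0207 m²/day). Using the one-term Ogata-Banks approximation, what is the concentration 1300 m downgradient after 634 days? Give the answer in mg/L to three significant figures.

For a continuous step input, C/C₀ ≈ ½·erfc((x−vt)/(2√(Dt))).
vt = 2.03 × 634 = 1287.02 m and 2√(Dt) = 2√(0.0207 × 634) = 7.245 m.
Argument (x−vt)/(2√(Dt)) = (1300 − 1287.02)/7.245 = 1.792; ½·erfc(1.792) = 0.005634.
C = 2.77 × 0.005634 = 0.0156 mg/L.

0.0156 mg/L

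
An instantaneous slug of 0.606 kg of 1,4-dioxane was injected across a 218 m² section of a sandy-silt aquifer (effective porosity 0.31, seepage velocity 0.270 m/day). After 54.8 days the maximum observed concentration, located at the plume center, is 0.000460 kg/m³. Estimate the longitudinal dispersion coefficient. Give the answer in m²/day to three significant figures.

0.552 m²/day

At the plume center C_max = M/(n_e·A·√(4πDt)), so D = M²/(4πt·(n_e·A·C_max)²).
n_e·A·C_max = 0.31 × 218 × 0.000460 = 0.03109 kg/m.
D = 0.606²/(4π × 54.8 × 0.03109²) = 0.552 m²/day.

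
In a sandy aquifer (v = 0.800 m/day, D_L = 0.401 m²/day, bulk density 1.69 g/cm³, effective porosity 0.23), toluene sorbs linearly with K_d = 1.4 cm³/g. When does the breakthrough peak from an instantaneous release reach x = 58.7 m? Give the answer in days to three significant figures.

821 days

Retardation factor R = 1 + ρ_b·K_d/n = 1 + 1.69 × 1.4/0.23 = 11.29.
Sorption retards both mechanisms: v_R = v/R = 0.07086 m/day, D_R = D/R = 0.03552 m²/day.
Peak time from v_R²t² + 2D_R t − x² = 0: t = (√(D_R² + v_R²x²) − D_R)/v_R².
√(D_R² + v_R²x²) = √(0.03552² + 0.07086² × 58.7²) = 4.160; v_R² = 0.005021.
t = (4.160 − 0.03552)/0.005021 = 821 days.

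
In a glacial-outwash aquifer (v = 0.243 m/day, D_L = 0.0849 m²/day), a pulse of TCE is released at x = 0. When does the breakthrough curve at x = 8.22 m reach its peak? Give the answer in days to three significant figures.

32.4 days

For the 1D instantaneous-source solution, setting ∂C/∂t = 0 at fixed x gives v²t² + 2Dt − x² = 0, so t = (√(D² + v²x²) − D)/v².
√(D² + v²x²) = √(0.0849² + 0.243² × 8.22²) = 1.999; v² = 0.059049.
t = (1.999 − 0.0849)/0.059049 = 32.4 days (vs. the pure-advection estimate x/v = 33.8 d).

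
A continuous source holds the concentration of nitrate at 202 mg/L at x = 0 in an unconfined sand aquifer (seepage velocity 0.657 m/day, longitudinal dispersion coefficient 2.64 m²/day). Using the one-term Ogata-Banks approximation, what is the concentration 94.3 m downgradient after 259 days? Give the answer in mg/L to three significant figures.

198 mg/L

For a continuous step input, C/C₀ ≈ ½·erfc((x−vt)/(2√(Dt))).
vt = 0.657 × 259 = 170.163 m and 2√(Dt) = 2√(2.64 × 259) = 52.30 m.
Argument (x−vt)/(2√(Dt)) = (94.3 − 170.163)/52.30 = -1.451; ½·erfc(-1.451) = 0.9799.
C = 202 × 0.9799 = 198 mg/L.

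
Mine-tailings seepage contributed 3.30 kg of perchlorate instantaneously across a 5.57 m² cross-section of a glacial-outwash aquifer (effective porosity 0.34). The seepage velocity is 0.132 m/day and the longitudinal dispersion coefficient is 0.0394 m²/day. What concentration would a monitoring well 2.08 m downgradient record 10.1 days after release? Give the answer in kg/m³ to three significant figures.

0.549 kg/m³

For an instantaneous plane source, C(x,t) = M/(n_e·A·√(4πDt)) · exp(−(x−vt)²/(4Dt)), with n_e·A the pore (flow) area.
Plume center vt = 0.132 × 10.1 = 1.3332 m, so the well at 2.08 m is 0.7468 m downgradient of the peak.
√(4πDt) = 2.236 m, giving peak height M/(n_e·A·√(4πDt)) = 3.30/(0.34 × 5.57 × 2.236) = 0.7793 kg/m³.
(x−vt)²/(4Dt) = (0.7468)²/(4 × 0.0394 × 10.1) = 0.3504; exp(−0.3504) = 0.7044.
C = 0.7793 × 0.7044 = 0.549 kg/m³.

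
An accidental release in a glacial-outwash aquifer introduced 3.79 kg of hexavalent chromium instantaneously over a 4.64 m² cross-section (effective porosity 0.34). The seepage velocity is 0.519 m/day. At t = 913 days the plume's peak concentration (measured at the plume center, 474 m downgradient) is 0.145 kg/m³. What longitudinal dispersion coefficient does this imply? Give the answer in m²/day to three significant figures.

0.0239 m²/day

At the plume center C_max = M/(n_e·A·√(4πDt)), so D = M²/(4πt·(n_e·A·C_max)²).
n_e·A·C_max = 0.34 × 4.64 × 0.145 = 0.2288 kg/m.
D = 3.79²/(4π × 913 × 0.2288²) = 0.0239 m²/day.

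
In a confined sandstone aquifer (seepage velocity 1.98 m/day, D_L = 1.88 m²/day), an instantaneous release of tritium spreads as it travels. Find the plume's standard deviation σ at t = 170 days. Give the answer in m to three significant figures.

25.3 m

Dispersive spreading gives a Gaussian with σ² = 2Dt; advection only shifts the center.
σ = √(2 × 1.88 × 170) = 25.3 m.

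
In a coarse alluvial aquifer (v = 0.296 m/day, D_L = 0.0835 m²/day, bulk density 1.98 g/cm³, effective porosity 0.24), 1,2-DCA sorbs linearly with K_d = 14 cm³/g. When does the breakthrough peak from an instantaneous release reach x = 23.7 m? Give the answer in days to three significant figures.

9220 days

Retardation factor R = 1 + ρ_b·K_d/n = 1 + 1.98 × 14/0.24 = 116.5.
Sorption retards both mechanisms: v_R = v/R = 0.002541 m/day, D_R = D/R = 0.0007167 m²/day.
Peak time from v_R²t² + 2D_R t − x² = 0: t = (√(D_R² + v_R²x²) − D_R)/v_R².
√(D_R² + v_R²x²) = √(0.0007167² + 0.002541² × 23.7²) = 0.06023; v_R² = 6.457e-06.
t = (0.06023 − 0.0007167)/6.457e-06 = 9220 days.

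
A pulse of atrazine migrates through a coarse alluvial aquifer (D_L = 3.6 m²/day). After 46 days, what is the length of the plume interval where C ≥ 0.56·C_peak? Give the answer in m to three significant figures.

The plume is Gaussian with σ = √(2Dt) = √(2 × 3.6 × 46) = 18.20 m.
C/C_peak = exp(−Δx²/(2σ²)) = 0.56 ⇒ Δx = σ·√(−2 ln 0.56) = 18.20 × 1.077 = 19.60 m.
Width = 2Δx = 39.2 m.

39.2 m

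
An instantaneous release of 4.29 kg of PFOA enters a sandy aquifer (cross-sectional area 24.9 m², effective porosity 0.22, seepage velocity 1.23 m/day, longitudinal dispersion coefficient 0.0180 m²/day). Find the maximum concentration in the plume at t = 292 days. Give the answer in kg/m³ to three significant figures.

0.0964 kg/m³

The peak of an instantaneous 1D plume sits at x = vt; there the Gaussian factor is 1 and C_max = M/(n_e·A·√(4πDt)), where n_e·A is the pore area the mass is dissolved in.
√(4πDt) = √(4π × 0.0180 × 292) = 8.127 m, so C_max = 4.29/(0.22 × 24.9 × 8.127) = 0.0964 kg/m³.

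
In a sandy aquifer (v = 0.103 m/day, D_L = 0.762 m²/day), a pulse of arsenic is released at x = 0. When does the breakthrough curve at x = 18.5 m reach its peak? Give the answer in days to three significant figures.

122 days

For the 1D instantaneous-source solution, setting ∂C/∂t = 0 at fixed x gives v²t² + 2Dt − x² = 0, so t = (√(D² + v²x²) − D)/v².
√(D² + v²x²) = √(0.762² + 0.103² × 18.5²) = 2.052; v² = 0.010609.
t = (2.052 − 0.762)/0.010609 = 122 days (vs. the pure-advection estimate x/v = 180 d).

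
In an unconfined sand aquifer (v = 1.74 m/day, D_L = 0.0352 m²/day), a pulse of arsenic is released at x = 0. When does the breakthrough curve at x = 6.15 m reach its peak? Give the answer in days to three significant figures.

3.52 days

For the 1D instantaneous-source solution, setting ∂C/∂t = 0 at fixed x gives v²t² + 2Dt − x² = 0, so t = (√(D² + v²x²) − D)/v².
√(D² + v²x²) = √(0.0352² + 1.74² × 6.15²) = 10.70; v² = 3.0276.
t = (10.70 − 0.0352)/3.0276 = 3.52 days (vs. the pure-advection estimate x/v = 3.53 d).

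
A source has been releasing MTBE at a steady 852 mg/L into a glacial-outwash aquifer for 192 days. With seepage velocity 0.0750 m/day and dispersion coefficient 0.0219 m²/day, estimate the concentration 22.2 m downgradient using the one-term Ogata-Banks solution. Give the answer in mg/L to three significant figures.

3.05 mg/L

For a continuous step input, C/C₀ ≈ ½·erfc((x−vt)/(2√(Dt))).
vt = 0.0750 × 192 = 14.4 m and 2√(Dt) = 2√(0.0219 × 192) = 4.101 m.
Argument (x−vt)/(2√(Dt)) = (22.2 − 14.4)/4.101 = 1.902; ½·erfc(1.902) = 0.003574.
C = 852 × 0.003574 = 3.05 mg/L.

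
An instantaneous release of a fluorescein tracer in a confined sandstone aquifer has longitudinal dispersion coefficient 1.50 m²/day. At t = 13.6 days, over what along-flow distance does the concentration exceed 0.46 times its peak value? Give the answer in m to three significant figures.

The plume is Gaussian with σ = √(2Dt) = √(2 × 1.50 × 13.6) = 6.387 m.
C/C_peak = exp(−Δx²/(2σ²)) = 0.46 ⇒ Δx = σ·√(−2 ln 0.46) = 6.387 × 1.246 = 7.958 m.
Width = 2Δx = 15.9 m.

15.9 m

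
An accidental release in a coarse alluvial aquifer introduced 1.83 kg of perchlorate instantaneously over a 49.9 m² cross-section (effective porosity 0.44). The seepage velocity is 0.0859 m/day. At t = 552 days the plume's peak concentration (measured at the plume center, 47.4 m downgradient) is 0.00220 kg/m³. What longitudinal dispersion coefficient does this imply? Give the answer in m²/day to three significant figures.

0.207 m²/day

At the plume center C_max = M/(n_e·A·√(4πDt)), so D = M²/(4πt·(n_e·A·C_max)²).
n_e·A·C_max = 0.44 × 49.9 × 0.00220 = 0.04830 kg/m.
D = 1.83²/(4π × 552 × 0.04830²) = 0.207 m²/day.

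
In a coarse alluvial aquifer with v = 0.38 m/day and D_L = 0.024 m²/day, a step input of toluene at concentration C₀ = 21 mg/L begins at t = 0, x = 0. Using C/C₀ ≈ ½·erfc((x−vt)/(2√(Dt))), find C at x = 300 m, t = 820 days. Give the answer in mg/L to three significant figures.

20.3 mg/L

For a continuous step input, C/C₀ ≈ ½·erfc((x−vt)/(2√(Dt))).
vt = 0.38 × 820 = 311.6 m and 2√(Dt) = 2√(0.024 × 820) = 8.872 m.
Argument (x−vt)/(2√(Dt)) = (300 − 311.6)/8.872 = -1.307; ½·erfc(-1.307) = 0.9677.
C = 21 × 0.9677 = 20.3 mg/L.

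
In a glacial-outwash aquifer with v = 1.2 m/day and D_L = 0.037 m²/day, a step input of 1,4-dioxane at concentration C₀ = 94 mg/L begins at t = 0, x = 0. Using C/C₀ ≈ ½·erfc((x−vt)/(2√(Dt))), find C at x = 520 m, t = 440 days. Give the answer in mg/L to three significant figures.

86.4 mg/L

For a continuous step input, C/C₀ ≈ ½·erfc((x−vt)/(2√(Dt))).
vt = 1.2 × 440 = 528 m and 2√(Dt) = 2√(0.037 × 440) = 8.070 m.
Argument (x−vt)/(2√(Dt)) = (520 − 528)/8.070 = -0.9913; ½·erfc(-0.9913) = 0.9195.
C = 94 × 0.9195 = 86.4 mg/L.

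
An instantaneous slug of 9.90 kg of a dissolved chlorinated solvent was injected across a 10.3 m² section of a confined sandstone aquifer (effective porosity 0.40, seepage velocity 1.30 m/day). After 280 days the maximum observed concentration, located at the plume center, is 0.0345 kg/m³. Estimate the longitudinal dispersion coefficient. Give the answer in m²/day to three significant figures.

1.38 m²/day

At the plume center C_max = M/(n_e·A·√(4πDt)), so D = M²/(4πt·(n_e·A·C_max)²).
n_e·A·C_max = 0.40 × 10.3 × 0.0345 = 0.1421 kg/m.
D = 9.90²/(4π × 280 × 0.1421²) = 1.38 m²/day.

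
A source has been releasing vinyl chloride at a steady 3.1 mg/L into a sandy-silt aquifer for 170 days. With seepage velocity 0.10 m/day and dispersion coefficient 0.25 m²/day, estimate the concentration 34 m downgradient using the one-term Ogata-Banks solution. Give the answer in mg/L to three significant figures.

For a continuous step input, C/C₀ ≈ ½·erfc((x−vt)/(2√(Dt))).
vt = 0.10 × 170 = 17 m and 2√(Dt) = 2√(0.25 × 170) = 13.04 m.
Argument (x−vt)/(2√(Dt)) = (34 − 17)/13.04 = 1.304; ½·erfc(1.304) = 0.03258.
C = 3.1 × 0.03258 = 0.101 mg/L.

0.101 mg/L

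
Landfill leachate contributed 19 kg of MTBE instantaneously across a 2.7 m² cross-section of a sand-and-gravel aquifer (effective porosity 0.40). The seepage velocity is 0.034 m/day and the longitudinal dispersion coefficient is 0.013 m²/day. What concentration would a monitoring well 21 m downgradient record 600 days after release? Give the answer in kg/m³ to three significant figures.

For an instantaneous plane source, C(x,t) = M/(n_e·A·√(4πDt)) · exp(−(x−vt)²/(4Dt)), with n_e·A the pore (flow) area.
Plume center vt = 0.034 × 600 = 20.4 m, so the well at 21 m is 0.6 m downgradient of the peak.
√(4πDt) = 9.900 m, giving peak height M/(n_e·A·√(4πDt)) = 19/(0.40 × 2.7 × 9.900) = 1.777 kg/m³.
(x−vt)²/(4Dt) = (0.6)²/(4 × 0.013 × 600) = 0.01154; exp(−0.01154) = 0.9885.
C = 1.777 × 0.9885 = 1.76 kg/m³.

1.76 kg/m³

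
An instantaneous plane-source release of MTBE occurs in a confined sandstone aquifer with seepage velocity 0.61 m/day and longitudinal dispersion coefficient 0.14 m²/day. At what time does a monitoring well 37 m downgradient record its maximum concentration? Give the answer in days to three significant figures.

For the 1D instantaneous-source solution, setting ∂C/∂t = 0 at fixed x gives v²t² + 2Dt − x² = 0, so t = (√(D² + v²x²) − D)/v².
√(D² + v²x²) = √(0.14² + 0.61² × 37²) = 22.57; v² = 0.3721.
t = (22.57 − 0.14)/0.3721 = 60.3 days (vs. the pure-advection estimate x/v = 60.7 d).

60.3 days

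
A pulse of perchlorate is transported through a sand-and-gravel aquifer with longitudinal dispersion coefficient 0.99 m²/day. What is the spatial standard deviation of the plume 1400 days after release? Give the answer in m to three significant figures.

Dispersive spreading gives a Gaussian with σ² = 2Dt; advection only shifts the center.
σ = √(2 × 0.99 × 1400) = 52.6 m.

52.6 m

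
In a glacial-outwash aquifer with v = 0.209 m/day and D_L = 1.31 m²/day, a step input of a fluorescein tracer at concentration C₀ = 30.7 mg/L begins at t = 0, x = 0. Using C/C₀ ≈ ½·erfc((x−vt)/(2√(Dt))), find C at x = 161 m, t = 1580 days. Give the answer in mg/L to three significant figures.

30.6 mg/L

For a continuous step input, C/C₀ ≈ ½·erfc((x−vt)/(2√(Dt))).
vt = 0.209 × 1580 = 330.22 m and 2√(Dt) = 2√(1.31 × 1580) = 90.99 m.
Argument (x−vt)/(2√(Dt)) = (161 − 330.22)/90.99 = -1.860; ½·erfc(-1.860) = 0.9957.
C = 30.7 × 0.9957 = 30.6 mg/L.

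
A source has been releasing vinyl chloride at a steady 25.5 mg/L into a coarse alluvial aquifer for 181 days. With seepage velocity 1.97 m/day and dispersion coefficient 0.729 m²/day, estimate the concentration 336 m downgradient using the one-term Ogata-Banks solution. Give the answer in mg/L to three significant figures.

For a continuous step input, C/C₀ ≈ ½·erfc((x−vt)/(2√(Dt))).
vt = 1.97 × 181 = 356.57 m and 2√(Dt) = 2√(0.729 × 181) = 22.97 m.
Argument (x−vt)/(2√(Dt)) = (336 − 356.57)/22.97 = -0.8955; ½·erfc(-0.8955) = 0.8973.
C = 25.5 × 0.8973 = 22.9 mg/L.

22.9 mg/L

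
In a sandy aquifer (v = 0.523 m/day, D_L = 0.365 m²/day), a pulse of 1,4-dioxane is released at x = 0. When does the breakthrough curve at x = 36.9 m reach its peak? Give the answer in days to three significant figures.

For the 1D instantaneous-source solution, setting ∂C/∂t = 0 at fixed x gives v²t² + 2Dt − x² = 0, so t = (√(D² + v²x²) − D)/v².
√(D² + v²x²) = √(0.365² + 0.523² × 36.9²) = 19.30; v² = 0.273529.
t = (19.30 − 0.365)/0.273529 = 69.2 days (vs. the pure-advection estimate x/v = 70.6 d).

69.2 days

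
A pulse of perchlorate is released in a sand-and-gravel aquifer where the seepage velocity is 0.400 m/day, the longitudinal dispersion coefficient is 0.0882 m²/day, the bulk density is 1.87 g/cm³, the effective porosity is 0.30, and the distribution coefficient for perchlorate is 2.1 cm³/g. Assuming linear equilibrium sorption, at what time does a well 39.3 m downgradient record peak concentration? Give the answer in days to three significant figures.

Retardation factor R = 1 + ρ_b·K_d/n = 1 + 1.87 × 2.1/0.30 = 14.09.
Sorption retards both mechanisms: v_R = v/R = 0.02839 m/day, D_R = D/R = 0.006260 m²/day.
Peak time from v_R²t² + 2D_R t − x² = 0: t = (√(D_R² + v_R²x²) − D_R)/v_R².
√(D_R² + v_R²x²) = √(0.006260² + 0.02839² × 39.3²) = 1.116; v_R² = 0.0008060.
t = (1.116 − 0.006260)/0.0008060 = 1380 days.

1380 days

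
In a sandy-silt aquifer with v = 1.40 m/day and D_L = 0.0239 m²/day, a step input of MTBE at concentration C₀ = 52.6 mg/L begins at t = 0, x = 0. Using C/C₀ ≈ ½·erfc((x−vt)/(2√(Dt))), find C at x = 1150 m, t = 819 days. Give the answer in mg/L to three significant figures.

15.4 mg/L

For a continuous step input, C/C₀ ≈ ½·erfc((x−vt)/(2√(Dt))).
vt = 1.40 × 819 = 1146.6 m and 2√(Dt) = 2√(0.0239 × 819) = 8.849 m.
Argument (x−vt)/(2√(Dt)) = (1150 − 1146.6)/8.849 = 0.3842; ½·erfc(0.3842) = 0.2934.
C = 52.6 × 0.2934 = 15.4 mg/L.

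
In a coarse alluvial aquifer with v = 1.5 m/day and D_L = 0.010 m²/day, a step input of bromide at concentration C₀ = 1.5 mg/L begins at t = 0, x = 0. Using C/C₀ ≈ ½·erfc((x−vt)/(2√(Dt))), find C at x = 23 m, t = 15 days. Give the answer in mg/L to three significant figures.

0.271 mg/L

For a continuous step input, C/C₀ ≈ ½·erfc((x−vt)/(2√(Dt))).
vt = 1.5 × 15 = 22.5 m and 2√(Dt) = 2√(0.010 × 15) = 0.7746 m.
Argument (x−vt)/(2√(Dt)) = (23 − 22.5)/0.7746 = 0.6455; ½·erfc(0.6455) = 0.1807.
C = 1.5 × 0.1807 = 0.271 mg/L.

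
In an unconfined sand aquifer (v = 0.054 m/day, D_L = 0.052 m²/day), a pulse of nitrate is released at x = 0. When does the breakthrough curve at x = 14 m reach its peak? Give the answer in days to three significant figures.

242 days

For the 1D instantaneous-source solution, setting ∂C/∂t = 0 at fixed x gives v²t² + 2Dt − x² = 0, so t = (√(D² + v²x²) − D)/v².
√(D² + v²x²) = √(0.052² + 0.054² × 14²) = 0.7578; v² = 0.002916.
t = (0.7578 − 0.052)/0.002916 = 242 days (vs. the pure-advection estimate x/v = 259 d).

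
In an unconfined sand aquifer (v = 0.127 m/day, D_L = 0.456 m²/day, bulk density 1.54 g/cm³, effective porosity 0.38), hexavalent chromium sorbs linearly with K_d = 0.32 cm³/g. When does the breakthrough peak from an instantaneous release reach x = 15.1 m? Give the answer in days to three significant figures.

Retardation factor R = 1 + ρ_b·K_d/n = 1 + 1.54 × 0.32/0.38 = 2.297.
Sorption retards both mechanisms: v_R = v/R = 0.05529 m/day, D_R = D/R = 0.1985 m²/day.
Peak time from v_R²t² + 2D_R t − x² = 0: t = (√(D_R² + v_R²x²) − D_R)/v_R².
√(D_R² + v_R²x²) = √(0.1985² + 0.05529² × 15.1²) = 0.8582; v_R² = 0.003057.
t = (0.8582 − 0.1985)/0.003057 = 216 days.

216 days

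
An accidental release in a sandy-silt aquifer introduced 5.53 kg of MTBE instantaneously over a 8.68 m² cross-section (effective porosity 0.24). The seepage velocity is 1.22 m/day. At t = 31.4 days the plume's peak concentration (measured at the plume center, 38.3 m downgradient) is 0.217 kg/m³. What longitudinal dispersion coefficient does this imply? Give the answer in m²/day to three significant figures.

At the plume center C_max = M/(n_e·A·√(4πDt)), so D = M²/(4πt·(n_e·A·C_max)²).
n_e·A·C_max = 0.24 × 8.68 × 0.217 = 0.4521 kg/m.
D = 5.53²/(4π × 31.4 × 0.4521²) = 0.379 m²/day.

0.379 m²/day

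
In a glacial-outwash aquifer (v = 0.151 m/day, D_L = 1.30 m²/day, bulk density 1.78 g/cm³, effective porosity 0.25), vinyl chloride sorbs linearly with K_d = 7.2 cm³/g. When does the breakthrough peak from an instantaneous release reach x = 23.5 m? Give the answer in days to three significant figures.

Retardation factor R = 1 + ρ_b·K_d/n = 1 + 1.78 × 7.2/0.25 = 52.26.
Sorption retards both mechanisms: v_R = v/R = 0.002889 m/day, D_R = D/R = 0.02488 m²/day.
Peak time from v_R²t² + 2D_R t − x² = 0: t = (√(D_R² + v_R²x²) − D_R)/v_R².
√(D_R² + v_R²x²) = √(0.02488² + 0.002889² × 23.5²) = 0.07231; v_R² = 8.346e-06.
t = (0.07231 − 0.02488)/8.346e-06 = 5680 days.

5680 days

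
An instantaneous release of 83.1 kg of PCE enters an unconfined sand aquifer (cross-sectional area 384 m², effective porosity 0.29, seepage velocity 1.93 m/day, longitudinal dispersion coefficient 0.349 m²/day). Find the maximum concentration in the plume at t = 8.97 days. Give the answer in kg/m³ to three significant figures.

The peak of an instantaneous 1D plume sits at x = vt; there the Gaussian factor is 1 and C_max = M/(n_e·A·√(4πDt)), where n_e·A is the pore area the mass is dissolved in.
√(4πDt) = √(4π × 0.349 × 8.97) = 6.272 m, so C_max = 83.1/(0.29 × 384 × 6.272) = 0.119 kg/m³.

0.119 kg/m³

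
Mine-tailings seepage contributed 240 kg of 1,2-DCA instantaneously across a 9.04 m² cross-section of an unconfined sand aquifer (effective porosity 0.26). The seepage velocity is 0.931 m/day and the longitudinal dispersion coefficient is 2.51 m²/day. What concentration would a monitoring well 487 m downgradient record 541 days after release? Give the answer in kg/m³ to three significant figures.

0.743 kg/m³

For an instantaneous plane source, C(x,t) = M/(n_e·A·√(4πDt)) · exp(−(x−vt)²/(4Dt)), with n_e·A the pore (flow) area.
Plume center vt = 0.931 × 541 = 503.671 m, so the well at 487 m is 16.671 m upgradient of the peak.
√(4πDt) = 130.6 m, giving peak height M/(n_e·A·√(4πDt)) = 240/(0.26 × 9.04 × 130.6) = 0.7819 kg/m³.
(x−vt)²/(4Dt) = (-16.671)²/(4 × 2.51 × 541) = 0.05117; exp(−0.05117) = 0.9501.
C = 0.7819 × 0.9501 = 0.743 kg/m³.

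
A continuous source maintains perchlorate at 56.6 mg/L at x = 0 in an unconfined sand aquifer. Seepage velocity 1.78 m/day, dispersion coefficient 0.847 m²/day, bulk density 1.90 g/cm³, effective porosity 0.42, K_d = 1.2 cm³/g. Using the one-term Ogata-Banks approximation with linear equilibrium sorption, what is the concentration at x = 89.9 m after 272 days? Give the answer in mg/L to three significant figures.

2.40 mg/L

Retardation factor R = 1 + ρ_b·K_d/n = 1 + 1.90 × 1.2/0.42 = 6.429.
Sorption retards both mechanisms: v_R = v/R = 0.2769 m/day, D_R = D/R = 0.1317 m²/day.
v_R·t = 0.2769 × 272 = 75.3168 m; 2√(D_R t) = 11.97 m; argument = (89.9 − 75.3168)/11.97 = 1.218.
C = C₀ × ½·erfc(1.218) = 56.6 × 0.04249 = 2.40 mg/L.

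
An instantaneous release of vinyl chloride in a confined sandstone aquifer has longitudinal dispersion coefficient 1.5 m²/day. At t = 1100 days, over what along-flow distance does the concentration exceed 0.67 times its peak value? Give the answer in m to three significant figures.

103 m

The plume is Gaussian with σ = √(2Dt) = √(2 × 1.5 × 1100) = 57.45 m.
C/C_peak = exp(−Δx²/(2σ²)) = 0.67 ⇒ Δx = σ·√(−2 ln 0.67) = 57.45 × 0.8950 = 51.42 m.
Width = 2Δx = 103 m.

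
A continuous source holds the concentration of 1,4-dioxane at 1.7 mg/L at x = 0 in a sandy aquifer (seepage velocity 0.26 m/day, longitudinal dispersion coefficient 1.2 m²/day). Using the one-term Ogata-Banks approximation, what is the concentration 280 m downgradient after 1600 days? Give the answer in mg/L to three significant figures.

1.68 mg/L

For a continuous step input, C/C₀ ≈ ½·erfc((x−vt)/(2√(Dt))).
vt = 0.26 × 1600 = 416 m and 2√(Dt) = 2√(1.2 × 1600) = 87.64 m.
Argument (x−vt)/(2√(Dt)) = (280 − 416)/87.64 = -1.552; ½·erfc(-1.552) = 0.9859.
C = 1.7 × 0.9859 = 1.68 mg/L.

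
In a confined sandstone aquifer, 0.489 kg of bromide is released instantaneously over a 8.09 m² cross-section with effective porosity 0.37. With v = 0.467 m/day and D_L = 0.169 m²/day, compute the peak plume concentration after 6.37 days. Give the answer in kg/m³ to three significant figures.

0.0444 kg/m³

The peak of an instantaneous 1D plume sits at x = vt; there the Gaussian factor is 1 and C_max = M/(n_e·A·√(4πDt)), where n_e·A is the pore area the mass is dissolved in.
√(4πDt) = √(4π × 0.169 × 6.37) = 3.678 m, so C_max = 0.489/(0.37 × 8.09 × 3.678) = 0.0444 kg/m³.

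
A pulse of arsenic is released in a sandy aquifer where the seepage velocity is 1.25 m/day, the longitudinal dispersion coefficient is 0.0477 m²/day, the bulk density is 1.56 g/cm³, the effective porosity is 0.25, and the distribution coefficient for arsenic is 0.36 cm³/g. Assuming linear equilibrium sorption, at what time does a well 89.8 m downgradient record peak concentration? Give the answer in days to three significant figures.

233 days

Retardation factor R = 1 + ρ_b·K_d/n = 1 + 1.56 × 0.36/0.25 = 3.246.
Sorption retards both mechanisms: v_R = v/R = 0.3851 m/day, D_R = D/R = 0.01470 m²/day.
Peak time from v_R²t² + 2D_R t − x² = 0: t = (√(D_R² + v_R²x²) − D_R)/v_R².
√(D_R² + v_R²x²) = √(0.01470² + 0.3851² × 89.8²) = 34.58; v_R² = 0.1483.
t = (34.58 − 0.01470)/0.1483 = 233 days.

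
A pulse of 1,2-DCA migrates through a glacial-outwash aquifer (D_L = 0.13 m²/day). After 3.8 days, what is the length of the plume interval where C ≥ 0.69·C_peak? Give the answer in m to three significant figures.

The plume is Gaussian with σ = √(2Dt) = √(2 × 0.13 × 3.8) = 0.9940 m.
C/C_peak = exp(−Δx²/(2σ²)) = 0.69 ⇒ Δx = σ·√(−2 ln 0.69) = 0.9940 × 0.8615 = 0.8563 m.
Width = 2Δx = 1.71 m.

1.71 m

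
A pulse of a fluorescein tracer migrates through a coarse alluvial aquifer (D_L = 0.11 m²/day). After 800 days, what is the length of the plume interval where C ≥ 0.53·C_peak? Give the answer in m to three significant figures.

29.9 m

The plume is Gaussian with σ = √(2Dt) = √(2 × 0.11 × 800) = 13.27 m.
C/C_peak = exp(−Δx²/(2σ²)) = 0.53 ⇒ Δx = σ·√(−2 ln 0.53) = 13.27 × 1.127 = 14.96 m.
Width = 2Δx = 29.9 m.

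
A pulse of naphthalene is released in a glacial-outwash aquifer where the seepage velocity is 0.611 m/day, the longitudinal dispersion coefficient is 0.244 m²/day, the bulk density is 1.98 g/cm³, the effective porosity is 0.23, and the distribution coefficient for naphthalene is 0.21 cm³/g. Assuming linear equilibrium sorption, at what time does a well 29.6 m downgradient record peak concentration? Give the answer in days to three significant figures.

134 days

Retardation factor R = 1 + ρ_b·K_d/n = 1 + 1.98 × 0.21/0.23 = 2.808.
Sorption retards both mechanisms: v_R = v/R = 0.2176 m/day, D_R = D/R = 0.08689 m²/day.
Peak time from v_R²t² + 2D_R t − x² = 0: t = (√(D_R² + v_R²x²) − D_R)/v_R².
√(D_R² + v_R²x²) = √(0.08689² + 0.2176² × 29.6²) = 6.442; v_R² = 0.04735.
t = (6.442 − 0.08689)/0.04735 = 134 days.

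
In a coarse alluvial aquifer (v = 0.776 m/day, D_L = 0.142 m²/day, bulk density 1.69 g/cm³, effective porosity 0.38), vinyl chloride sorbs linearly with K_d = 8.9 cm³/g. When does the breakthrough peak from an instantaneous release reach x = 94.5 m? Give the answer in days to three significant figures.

4930 days

Retardation factor R = 1 + ρ_b·K_d/n = 1 + 1.69 × 8.9/0.38 = 40.58.
Sorption retards both mechanisms: v_R = v/R = 0.01912 m/day, D_R = D/R = 0.003499 m²/day.
Peak time from v_R²t² + 2D_R t − x² = 0: t = (√(D_R² + v_R²x²) − D_R)/v_R².
√(D_R² + v_R²x²) = √(0.003499² + 0.01912² × 94.5²) = 1.807; v_R² = 0.0003656.
t = (1.807 − 0.003499)/0.0003656 = 4930 days.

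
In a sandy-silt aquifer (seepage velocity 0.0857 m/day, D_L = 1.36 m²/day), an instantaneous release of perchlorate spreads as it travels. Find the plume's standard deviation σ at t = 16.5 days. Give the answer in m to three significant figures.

6.70 m

Dispersive spreading gives a Gaussian with σ² = 2Dt; advection only shifts the center.
σ = √(2 × 1.36 × 16.5) = 6.70 m.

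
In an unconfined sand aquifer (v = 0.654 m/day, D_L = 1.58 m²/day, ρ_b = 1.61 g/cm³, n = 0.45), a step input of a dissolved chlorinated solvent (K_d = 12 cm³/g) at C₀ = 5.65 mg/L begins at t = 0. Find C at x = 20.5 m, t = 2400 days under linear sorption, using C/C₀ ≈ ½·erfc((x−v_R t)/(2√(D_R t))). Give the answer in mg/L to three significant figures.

Retardation factor R = 1 + ρ_b·K_d/n = 1 + 1.61 × 12/0.45 = 43.93.
Sorption retards both mechanisms: v_R = v/R = 0.01489 m/day, D_R = D/R = 0.03597 m²/day.
v_R·t = 0.01489 × 2400 = 35.736 m; 2√(D_R t) = 18.58 m; argument = (20.5 − 35.736)/18.58 = -0.8200.
C = C₀ × ½·erfc(-0.8200) = 5.65 × 0.8769 = 4.95 mg/L.

4.95 mg/L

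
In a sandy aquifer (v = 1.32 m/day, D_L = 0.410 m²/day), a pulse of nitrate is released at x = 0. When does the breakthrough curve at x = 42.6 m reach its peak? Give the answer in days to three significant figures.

For the 1D instantaneous-source solution, setting ∂C/∂t = 0 at fixed x gives v²t² + 2Dt − x² = 0, so t = (√(D² + v²x²) − D)/v².
√(D² + v²x²) = √(0.410² + 1.32² × 42.6²) = 56.23; v² = 1.7424.
t = (56.23 − 0.410)/1.7424 = 32.0 days (vs. the pure-advection estimate x/v = 32.3 d).

32.0 days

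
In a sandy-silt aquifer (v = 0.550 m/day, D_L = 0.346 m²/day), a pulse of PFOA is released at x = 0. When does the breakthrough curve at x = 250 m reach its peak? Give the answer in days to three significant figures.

For the 1D instantaneous-source solution, setting ∂C/∂t = 0 at fixed x gives v²t² + 2Dt − x² = 0, so t = (√(D² + v²x²) − D)/v².
√(D² + v²x²) = √(0.346² + 0.550² × 250²) = 137.5; v² = 0.3025.
t = (137.5 − 0.346)/0.3025 = 453 days (vs. the pure-advection estimate x/v = 455 d).

453 days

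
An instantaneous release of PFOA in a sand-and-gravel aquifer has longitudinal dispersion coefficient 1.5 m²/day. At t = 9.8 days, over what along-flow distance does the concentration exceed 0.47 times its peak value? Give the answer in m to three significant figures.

The plume is Gaussian with σ = √(2Dt) = √(2 × 1.5 × 9.8) = 5.422 m.
C/C_peak = exp(−Δx²/(2σ²)) = 0.47 ⇒ Δx = σ·√(−2 ln 0.47) = 5.422 × 1.229 = 6.664 m.
Width = 2Δx = 13.3 m.

13.3 m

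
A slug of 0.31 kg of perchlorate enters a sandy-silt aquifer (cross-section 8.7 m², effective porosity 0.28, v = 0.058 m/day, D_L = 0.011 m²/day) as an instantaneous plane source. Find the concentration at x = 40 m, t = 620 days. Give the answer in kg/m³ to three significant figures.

For an instantaneous plane source, C(x,t) = M/(n_e·A·√(4πDt)) · exp(−(x−vt)²/(4Dt)), with n_e·A the pore (flow) area.
Plume center vt = 0.058 × 620 = 35.96 m, so the well at 40 m is 4.04 m downgradient of the peak.
√(4πDt) = 9.258 m, giving peak height M/(n_e·A·√(4πDt)) = 0.31/(0.28 × 8.7 × 9.258) = 0.01375 kg/m³.
(x−vt)²/(4Dt) = (4.04)²/(4 × 0.011 × 620) = 0.5983; exp(−0.5983) = 0.5497.
C = 0.01375 × 0.5497 = 0.00756 kg/m³.

0.00756 kg/m³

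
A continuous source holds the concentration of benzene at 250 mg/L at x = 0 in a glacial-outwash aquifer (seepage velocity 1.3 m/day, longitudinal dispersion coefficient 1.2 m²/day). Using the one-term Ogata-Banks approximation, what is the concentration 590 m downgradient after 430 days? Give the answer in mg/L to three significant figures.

41.8 mg/L

For a continuous step input, C/C₀ ≈ ½·erfc((x−vt)/(2√(Dt))).
vt = 1.3 × 430 = 559 m and 2√(Dt) = 2√(1.2 × 430) = 45.43 m.
Argument (x−vt)/(2√(Dt)) = (590 − 559)/45.43 = 0.6824; ½·erfc(0.6824) = 0.1673.
C = 250 × 0.1673 = 41.8 mg/L.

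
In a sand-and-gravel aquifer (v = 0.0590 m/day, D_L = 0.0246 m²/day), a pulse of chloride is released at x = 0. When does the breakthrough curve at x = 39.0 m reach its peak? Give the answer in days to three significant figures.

For the 1D instantaneous-source solution, setting ∂C/∂t = 0 at fixed x gives v²t² + 2Dt − x² = 0, so t = (√(D² + v²x²) − D)/v².
√(D² + v²x²) = √(0.0246² + 0.0590² × 39.0²) = 2.301; v² = 0.003481.
t = (2.301 − 0.0246)/0.003481 = 654 days (vs. the pure-advection estimate x/v = 661 d).

654 days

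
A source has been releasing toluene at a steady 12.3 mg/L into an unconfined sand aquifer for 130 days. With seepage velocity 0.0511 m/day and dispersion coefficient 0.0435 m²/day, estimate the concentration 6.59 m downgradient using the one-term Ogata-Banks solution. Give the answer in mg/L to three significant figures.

For a continuous step input, C/C₀ ≈ ½·erfc((x−vt)/(2√(Dt))).
vt = 0.0511 × 130 = 6.643 m and 2√(Dt) = 2√(0.0435 × 130) = 4.756 m.
Argument (x−vt)/(2√(Dt)) = (6.59 − 6.643)/4.756 = -0.01114; ½·erfc(-0.01114) = 0.5063.
C = 12.3 × 0.5063 = 6.23 mg/L.

6.23 mg/L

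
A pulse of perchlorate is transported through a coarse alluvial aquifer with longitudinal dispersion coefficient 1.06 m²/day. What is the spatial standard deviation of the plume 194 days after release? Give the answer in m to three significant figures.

20.3 m

Dispersive spreading gives a Gaussian with σ² = 2Dt; advection only shifts the center.
σ = √(2 × 1.06 × 194) = 20.3 m.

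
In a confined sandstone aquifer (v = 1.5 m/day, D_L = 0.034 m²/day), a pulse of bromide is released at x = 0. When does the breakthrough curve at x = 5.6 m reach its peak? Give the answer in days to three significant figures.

3.72 days

For the 1D instantaneous-source solution, setting ∂C/∂t = 0 at fixed x gives v²t² + 2Dt − x² = 0, so t = (√(D² + v²x²) − D)/v².
√(D² + v²x²) = √(0.034² + 1.5² × 5.6²) = 8.400; v² = 2.25.
t = (8.400 − 0.034)/2.25 = 3.72 days (vs. the pure-advection estimate x/v = 3.73 d).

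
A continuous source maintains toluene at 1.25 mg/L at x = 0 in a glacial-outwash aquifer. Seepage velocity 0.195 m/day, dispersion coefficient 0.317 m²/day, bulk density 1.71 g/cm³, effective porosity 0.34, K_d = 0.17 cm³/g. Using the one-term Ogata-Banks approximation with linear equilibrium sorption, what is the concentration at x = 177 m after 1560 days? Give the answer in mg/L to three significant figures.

0.358 mg/L

Retardation factor R = 1 + ρ_b·K_d/n = 1 + 1.71 × 0.17/0.34 = 1.855.
Sorption retards both mechanisms: v_R = v/R = 0.1051 m/day, D_R = D/R = 0.1709 m²/day.
v_R·t = 0.1051 × 1560 = 163.956 m; 2√(D_R t) = 32.66 m; argument = (177 − 163.956)/32.66 = 0.3994.
C = C₀ × ½·erfc(0.3994) = 1.25 × 0.2861 = 0.358 mg/L.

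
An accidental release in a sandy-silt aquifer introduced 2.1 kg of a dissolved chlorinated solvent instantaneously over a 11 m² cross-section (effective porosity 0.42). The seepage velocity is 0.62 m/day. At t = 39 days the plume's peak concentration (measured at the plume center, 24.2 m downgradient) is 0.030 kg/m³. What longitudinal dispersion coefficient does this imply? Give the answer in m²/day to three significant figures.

0.468 m²/day

At the plume center C_max = M/(n_e·A·√(4πDt)), so D = M²/(4πt·(n_e·A·C_max)²).
n_e·A·C_max = 0.42 × 11 × 0.030 = 0.1386 kg/m.
D = 2.1²/(4π × 39 × 0.1386²) = 0.468 m²/day.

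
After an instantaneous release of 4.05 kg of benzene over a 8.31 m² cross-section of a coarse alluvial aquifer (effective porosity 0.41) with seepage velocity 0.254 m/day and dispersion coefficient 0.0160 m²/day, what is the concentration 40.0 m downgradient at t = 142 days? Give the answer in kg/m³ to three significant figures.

0.0406 kg/m³

For an instantaneous plane source, C(x,t) = M/(n_e·A·√(4πDt)) · exp(−(x−vt)²/(4Dt)), with n_e·A the pore (flow) area.
Plume center vt = 0.254 × 142 = 36.068 m, so the well at 40.0 m is 3.932 m downgradient of the peak.
√(4πDt) = 5.343 m, giving peak height M/(n_e·A·√(4πDt)) = 4.05/(0.41 × 8.31 × 5.343) = 0.2225 kg/m³.
(x−vt)²/(4Dt) = (3.932)²/(4 × 0.0160 × 142) = 1.701; exp(−1.701) = 0.1825.
C = 0.2225 × 0.1825 = 0.0406 kg/m³.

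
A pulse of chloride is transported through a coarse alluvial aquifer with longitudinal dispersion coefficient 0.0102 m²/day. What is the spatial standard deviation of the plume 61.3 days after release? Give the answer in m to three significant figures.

Dispersive spreading gives a Gaussian with σ² = 2Dt; advection only shifts the center.
σ = √(2 × 0.0102 × 61.3) = 1.12 m.

1.12 m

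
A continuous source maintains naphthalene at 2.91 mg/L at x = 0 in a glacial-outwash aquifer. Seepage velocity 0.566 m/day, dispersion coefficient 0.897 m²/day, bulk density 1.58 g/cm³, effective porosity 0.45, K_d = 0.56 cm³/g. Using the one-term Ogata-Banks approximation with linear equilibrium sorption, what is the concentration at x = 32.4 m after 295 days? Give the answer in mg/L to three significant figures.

2.80 mg/L

Retardation factor R = 1 + ρ_b·K_d/n = 1 + 1.58 × 0.56/0.45 = 2.966.
Sorption retards both mechanisms: v_R = v/R = 0.1908 m/day, D_R = D/R = 0.3024 m²/day.
v_R·t = 0.1908 × 295 = 56.286 m; 2√(D_R t) = 18.89 m; argument = (32.4 − 56.286)/18.89 = -1.264.
C = C₀ × ½·erfc(-1.264) = 2.91 × 0.9631 = 2.80 mg/L.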